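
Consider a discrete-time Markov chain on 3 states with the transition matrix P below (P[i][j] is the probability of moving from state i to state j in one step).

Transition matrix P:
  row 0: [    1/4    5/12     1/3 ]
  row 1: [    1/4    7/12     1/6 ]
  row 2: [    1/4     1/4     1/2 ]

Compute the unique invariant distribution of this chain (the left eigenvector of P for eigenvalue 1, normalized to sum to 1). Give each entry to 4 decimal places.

π = [0.2500, 0.4375, 0.3125]

Balance equations π_j = Σ_i π_i·P[i][j]:
  π_0 = 1/4·π_0 + 1/4·π_1 + 1/4·π_2
  π_1 = 5/12·π_0 + 7/12·π_1 + 1/4·π_2
  normalize: π_0 + π_1 + π_2 = 1
Solving the linear system gives exactly π = [1/4, 7/16, 5/16].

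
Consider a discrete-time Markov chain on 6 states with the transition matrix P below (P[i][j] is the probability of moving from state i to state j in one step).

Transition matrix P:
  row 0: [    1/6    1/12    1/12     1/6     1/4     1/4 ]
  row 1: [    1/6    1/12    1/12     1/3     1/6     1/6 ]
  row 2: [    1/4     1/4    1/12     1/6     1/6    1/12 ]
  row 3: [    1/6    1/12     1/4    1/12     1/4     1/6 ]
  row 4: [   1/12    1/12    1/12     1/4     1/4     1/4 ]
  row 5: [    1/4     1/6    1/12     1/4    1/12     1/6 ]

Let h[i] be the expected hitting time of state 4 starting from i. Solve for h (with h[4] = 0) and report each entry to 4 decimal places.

First-step conditioning: h[4] = 0; for i ≠ 4, h[i] = 1 + Σ_k P[i][k]·h[k].
  h[0] = 1 + 1/6·h[0] + 1/12·h[1] + 1/12·h[2] + 1/6·h[3] + 1/4·h[5]
  h[1] = 1 + 1/6·h[0] + 1/12·h[1] + 1/12·h[2] + 1/3·h[3] + 1/6·h[5]
  h[2] = 1 + 1/4·h[0] + 1/4·h[1] + 1/12·h[2] + 1/6·h[3] + 1/12·h[5]
  h[3] = 1 + 1/6·h[0] + 1/12·h[1] + 1/4·h[2] + 1/12·h[3] + 1/6·h[5]
  h[5] = 1 + 1/4·h[0] + 1/6·h[1] + 1/12·h[2] + 1/4·h[3] + 1/6·h[5]
Solving the 5×5 linear system over states ≠ 4 gives exactly h = [295392/58781, 316008/58781, 315612/58781, 294888/58781, 0, 342384/58781] (h[4] = 0 is the target).

h = [5.0253, 5.3760, 5.3693, 5.0167, 0.0000, 5.8247]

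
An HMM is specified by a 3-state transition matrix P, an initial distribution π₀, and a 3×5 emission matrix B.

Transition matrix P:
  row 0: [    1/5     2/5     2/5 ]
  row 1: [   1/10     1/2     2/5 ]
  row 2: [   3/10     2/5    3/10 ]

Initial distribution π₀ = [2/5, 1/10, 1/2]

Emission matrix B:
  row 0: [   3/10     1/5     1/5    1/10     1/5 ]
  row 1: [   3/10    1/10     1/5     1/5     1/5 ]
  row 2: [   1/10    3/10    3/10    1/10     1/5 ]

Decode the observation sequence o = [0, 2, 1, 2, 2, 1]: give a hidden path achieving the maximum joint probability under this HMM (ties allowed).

path = [0, 2, 2, 1, 1, 2]

t=0: δ = [1.200e-01, 3.000e-02, 5.000e-02]  (obs o_0=0)
t=1: δ = [4.800e-03, 9.600e-03, 1.440e-02]  ψ = [0, 0, 0]  (obs o_1=2)
t=2: δ = [8.640e-04, 5.760e-04, 1.296e-03]  ψ = [2, 2, 2]  (obs o_2=1)
t=3: δ = [7.776e-05, 1.037e-04, 1.166e-04]  ψ = [2, 2, 2]  (obs o_3=2)
t=4: δ = [6.998e-06, 1.037e-05, 1.244e-05]  ψ = [2, 1, 1]  (obs o_4=2)
t=5: δ = [7.465e-07, 5.184e-07, 1.244e-06]  ψ = [2, 1, 1]  (obs o_5=1)
backtrack: best end state = 2; path = [0, 2, 2, 1, 1, 2]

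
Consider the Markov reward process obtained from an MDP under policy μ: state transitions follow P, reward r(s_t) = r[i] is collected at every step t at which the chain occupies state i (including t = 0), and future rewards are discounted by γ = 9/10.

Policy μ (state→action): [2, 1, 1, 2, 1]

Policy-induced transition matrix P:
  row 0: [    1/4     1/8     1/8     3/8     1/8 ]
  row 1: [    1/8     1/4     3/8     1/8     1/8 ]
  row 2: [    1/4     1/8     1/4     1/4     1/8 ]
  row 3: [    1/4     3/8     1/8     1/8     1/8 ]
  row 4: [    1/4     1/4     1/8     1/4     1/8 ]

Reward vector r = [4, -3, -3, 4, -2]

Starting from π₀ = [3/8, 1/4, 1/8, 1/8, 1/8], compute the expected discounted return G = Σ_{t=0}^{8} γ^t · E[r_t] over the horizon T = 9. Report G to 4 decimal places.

G = 1.9783

t=0: π = [0.3750, 0.2500, 0.1250, 0.1250, 0.1250], E[r] = 0.6250, γ^t·E[r] = 0.625000, running G = 0.625000
t=1: π = [0.2188, 0.2031, 0.2031, 0.2500, 0.1250], E[r] = 0.4063, γ^t·E[r] = 0.365625, running G = 0.990625
t=2: π = [0.2246, 0.2285, 0.2012, 0.2207, 0.1250], E[r] = 0.2422, γ^t·E[r] = 0.196172, running G = 1.186797
t=3: π = [0.2214, 0.2244, 0.2073, 0.2219, 0.1250], E[r] = 0.2285, γ^t·E[r] = 0.166588, running G = 1.353385
t=4: π = [0.2220, 0.2242, 0.2070, 0.2219, 0.1250], E[r] = 0.2319, γ^t·E[r] = 0.152172, running G = 1.505556
t=5: π = [0.2220, 0.2241, 0.2069, 0.2220, 0.1250], E[r] = 0.2328, γ^t·E[r] = 0.137459, running G = 1.643015
t=6: π = [0.2220, 0.2241, 0.2069, 0.2220, 0.1250], E[r] = 0.2328, γ^t·E[r] = 0.123713, running G = 1.766729
t=7: π = [0.2220, 0.2241, 0.2069, 0.2220, 0.1250], E[r] = 0.2328, γ^t·E[r] = 0.111329, running G = 1.878058
t=8: π = [0.2220, 0.2241, 0.2069, 0.2220, 0.1250], E[r] = 0.2328, γ^t·E[r] = 0.100195, running G = 1.978252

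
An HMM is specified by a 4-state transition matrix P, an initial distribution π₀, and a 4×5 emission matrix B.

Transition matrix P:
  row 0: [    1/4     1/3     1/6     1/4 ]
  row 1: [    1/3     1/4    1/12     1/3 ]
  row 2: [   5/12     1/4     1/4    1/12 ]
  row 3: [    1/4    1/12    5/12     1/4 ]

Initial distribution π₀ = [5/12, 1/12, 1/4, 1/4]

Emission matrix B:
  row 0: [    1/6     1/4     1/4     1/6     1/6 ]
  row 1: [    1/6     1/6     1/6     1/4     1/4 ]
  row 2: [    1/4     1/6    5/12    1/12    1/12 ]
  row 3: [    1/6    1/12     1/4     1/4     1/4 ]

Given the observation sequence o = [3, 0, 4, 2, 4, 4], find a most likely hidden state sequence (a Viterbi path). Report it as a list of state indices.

t=0: δ = [6.944e-02, 2.083e-02, 2.083e-02, 6.250e-02]  (obs o_0=3)
t=1: δ = [2.894e-03, 3.858e-03, 6.510e-03, 2.894e-03]  ψ = [0, 0, 3, 0]  (obs o_1=0)
t=2: δ = [4.521e-04, 4.069e-04, 1.356e-04, 3.215e-04]  ψ = [2, 2, 2, 1]  (obs o_2=4)
t=3: δ = [3.391e-05, 2.512e-05, 5.582e-05, 3.391e-05]  ψ = [1, 0, 3, 1]  (obs o_3=2)
t=4: δ = [3.876e-06, 3.489e-06, 1.177e-06, 2.119e-06]  ψ = [2, 2, 3, 0]  (obs o_4=4)
t=5: δ = [1.938e-07, 3.230e-07, 7.359e-08, 2.907e-07]  ψ = [1, 0, 3, 1]  (obs o_5=4)
backtrack: best end state = 1; path = [0, 1, 3, 2, 0, 1]

path = [0, 1, 3, 2, 0, 1]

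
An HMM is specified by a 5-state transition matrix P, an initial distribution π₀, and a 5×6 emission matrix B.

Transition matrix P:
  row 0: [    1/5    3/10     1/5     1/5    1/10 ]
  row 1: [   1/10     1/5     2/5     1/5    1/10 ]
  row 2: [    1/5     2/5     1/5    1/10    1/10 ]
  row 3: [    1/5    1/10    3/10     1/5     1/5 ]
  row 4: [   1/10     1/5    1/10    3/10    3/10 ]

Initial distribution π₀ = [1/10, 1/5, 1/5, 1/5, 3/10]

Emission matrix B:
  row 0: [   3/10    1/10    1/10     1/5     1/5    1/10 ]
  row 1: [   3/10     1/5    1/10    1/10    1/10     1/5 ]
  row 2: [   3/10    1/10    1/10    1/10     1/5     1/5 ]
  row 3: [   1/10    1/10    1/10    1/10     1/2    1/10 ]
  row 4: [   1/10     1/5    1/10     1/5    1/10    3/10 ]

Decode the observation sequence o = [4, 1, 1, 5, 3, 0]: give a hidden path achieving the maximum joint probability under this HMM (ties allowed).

t=0: δ = [2.000e-02, 2.000e-02, 4.000e-02, 1.000e-01, 3.000e-02]  (obs o_0=4)
t=1: δ = [2.000e-03, 3.200e-03, 3.000e-03, 2.000e-03, 4.000e-03]  ψ = [3, 2, 3, 3, 3]  (obs o_1=1)
t=2: δ = [6.000e-05, 2.400e-04, 1.280e-04, 1.200e-04, 2.400e-04]  ψ = [2, 2, 1, 4, 4]  (obs o_2=1)
t=3: δ = [2.560e-06, 1.024e-05, 1.920e-05, 7.200e-06, 2.160e-05]  ψ = [2, 2, 1, 4, 4]  (obs o_3=5)
t=4: δ = [7.680e-07, 7.680e-07, 4.096e-07, 6.480e-07, 1.296e-06]  ψ = [2, 2, 1, 4, 4]  (obs o_4=3)
t=5: δ = [4.608e-08, 7.776e-08, 9.216e-08, 3.888e-08, 3.888e-08]  ψ = [0, 4, 1, 4, 4]  (obs o_5=0)
backtrack: best end state = 2; path = [3, 2, 1, 2, 1, 2]

path = [3, 2, 1, 2, 1, 2]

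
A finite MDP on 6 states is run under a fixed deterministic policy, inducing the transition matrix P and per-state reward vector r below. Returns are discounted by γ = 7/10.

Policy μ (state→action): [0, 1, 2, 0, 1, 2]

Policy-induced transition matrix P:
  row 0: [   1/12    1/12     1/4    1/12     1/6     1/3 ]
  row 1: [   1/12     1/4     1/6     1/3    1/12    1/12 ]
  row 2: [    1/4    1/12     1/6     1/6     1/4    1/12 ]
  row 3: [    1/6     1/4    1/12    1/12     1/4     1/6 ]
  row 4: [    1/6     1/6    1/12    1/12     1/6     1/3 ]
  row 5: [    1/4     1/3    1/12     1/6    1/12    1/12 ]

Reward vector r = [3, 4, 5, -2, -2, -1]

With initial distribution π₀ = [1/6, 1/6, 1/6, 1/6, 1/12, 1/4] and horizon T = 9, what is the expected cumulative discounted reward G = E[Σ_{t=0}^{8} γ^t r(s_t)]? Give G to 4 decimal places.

t=0: π = [0.1667, 0.1667, 0.1667, 0.1667, 0.0833, 0.2500], E[r] = 1.2500, γ^t·E[r] = 1.250000, running G = 1.250000
t=1: π = [0.1736, 0.2083, 0.1389, 0.1597, 0.1597, 0.1597], E[r] = 1.2500, γ^t·E[r] = 0.875000, running G = 2.125000
t=2: π = [0.1597, 0.1979, 0.1412, 0.1603, 0.1609, 0.1800], E[r] = 1.1545, γ^t·E[r] = 0.565712, running G = 2.690712
t=3: π = [0.1636, 0.2014, 0.1382, 0.1596, 0.1603, 0.1768], E[r] = 1.1711, γ^t·E[r] = 0.401688, running G = 3.092400
t=4: π = [0.1625, 0.2011, 0.1389, 0.1599, 0.1600, 0.1776], E[r] = 1.1689, γ^t·E[r] = 0.280653, running G = 3.373053
t=5: π = [0.1627, 0.2012, 0.1387, 0.1600, 0.1600, 0.1773], E[r] = 1.1697, γ^t·E[r] = 0.196585, running G = 3.569639
t=6: π = [0.1627, 0.2012, 0.1388, 0.1600, 0.1600, 0.1774], E[r] = 1.1694, γ^t·E[r] = 0.137575, running G = 3.707214
t=7: π = [0.1627, 0.2012, 0.1388, 0.1600, 0.1600, 0.1773], E[r] = 1.1694, γ^t·E[r] = 0.096308, running G = 3.803522
t=8: π = [0.1627, 0.2012, 0.1388, 0.1600, 0.1600, 0.1773], E[r] = 1.1694, γ^t·E[r] = 0.067415, running G = 3.870937

G = 3.8709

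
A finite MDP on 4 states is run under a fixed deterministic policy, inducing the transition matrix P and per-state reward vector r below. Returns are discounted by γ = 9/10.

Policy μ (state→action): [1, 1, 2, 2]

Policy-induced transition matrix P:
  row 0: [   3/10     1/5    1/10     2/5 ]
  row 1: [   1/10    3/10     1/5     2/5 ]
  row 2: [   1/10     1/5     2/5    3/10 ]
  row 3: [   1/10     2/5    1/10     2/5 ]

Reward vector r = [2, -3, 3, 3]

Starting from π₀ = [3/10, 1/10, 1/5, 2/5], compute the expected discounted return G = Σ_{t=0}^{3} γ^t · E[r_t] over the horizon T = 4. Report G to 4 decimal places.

t=0: π = [0.3000, 0.1000, 0.2000, 0.4000], E[r] = 2.1000, γ^t·E[r] = 2.100000, running G = 2.100000
t=1: π = [0.1600, 0.2900, 0.1700, 0.3800], E[r] = 1.1000, γ^t·E[r] = 0.990000, running G = 3.090000
t=2: π = [0.1320, 0.3050, 0.1800, 0.3830], E[r] = 1.0380, γ^t·E[r] = 0.840780, running G = 3.930780
t=3: π = [0.1264, 0.3071, 0.1845, 0.3820], E[r] = 1.0310, γ^t·E[r] = 0.751599, running G = 4.682379

G = 4.6824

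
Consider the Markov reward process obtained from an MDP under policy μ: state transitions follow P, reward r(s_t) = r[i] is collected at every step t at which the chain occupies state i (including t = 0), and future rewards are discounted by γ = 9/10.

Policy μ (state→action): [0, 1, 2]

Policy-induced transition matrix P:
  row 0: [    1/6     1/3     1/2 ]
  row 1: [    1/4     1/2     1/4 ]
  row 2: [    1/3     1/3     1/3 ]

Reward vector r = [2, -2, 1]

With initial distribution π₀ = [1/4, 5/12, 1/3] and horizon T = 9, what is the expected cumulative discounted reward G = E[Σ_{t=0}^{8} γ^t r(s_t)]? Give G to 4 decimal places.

G = 0.2837

t=0: π = [0.2500, 0.4167, 0.3333], E[r] = 0.0000, γ^t·E[r] = 0.000000, running G = 0.000000
t=1: π = [0.2569, 0.4028, 0.3403], E[r] = 0.0486, γ^t·E[r] = 0.043750, running G = 0.043750
t=2: π = [0.2569, 0.4005, 0.3426], E[r] = 0.0556, γ^t·E[r] = 0.045000, running G = 0.088750
t=3: π = [0.2571, 0.4001, 0.3428], E[r] = 0.0569, γ^t·E[r] = 0.041484, running G = 0.130234
t=4: π = [0.2571, 0.4000, 0.3428], E[r] = 0.0571, γ^t·E[r] = 0.037463, running G = 0.167697
t=5: π = [0.2571, 0.4000, 0.3429], E[r] = 0.0571, γ^t·E[r] = 0.033738, running G = 0.201435
t=6: π = [0.2571, 0.4000, 0.3429], E[r] = 0.0571, γ^t·E[r] = 0.030367, running G = 0.231803
t=7: π = [0.2571, 0.4000, 0.3429], E[r] = 0.0571, γ^t·E[r] = 0.027331, running G = 0.259134
t=8: π = [0.2571, 0.4000, 0.3429], E[r] = 0.0571, γ^t·E[r] = 0.024598, running G = 0.283732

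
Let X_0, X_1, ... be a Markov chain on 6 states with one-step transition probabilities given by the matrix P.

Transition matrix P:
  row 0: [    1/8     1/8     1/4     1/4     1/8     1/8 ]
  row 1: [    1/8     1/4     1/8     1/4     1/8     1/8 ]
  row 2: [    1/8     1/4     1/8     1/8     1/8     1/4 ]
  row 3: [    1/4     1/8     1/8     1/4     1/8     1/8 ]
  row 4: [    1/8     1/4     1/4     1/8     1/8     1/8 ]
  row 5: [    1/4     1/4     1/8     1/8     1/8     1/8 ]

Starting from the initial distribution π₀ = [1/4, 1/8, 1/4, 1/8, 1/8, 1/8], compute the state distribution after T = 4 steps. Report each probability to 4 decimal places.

π = [0.1676, 0.2046, 0.1616, 0.1960, 0.1250, 0.1452]

t=0: π = [0.2500, 0.1250, 0.2500, 0.1250, 0.1250, 0.1250]
t=1: π = [0.1563, 0.2031, 0.1719, 0.1875, 0.1250, 0.1563]
t=2: π = [0.1680, 0.2070, 0.1602, 0.1934, 0.1250, 0.1465]
t=3: π = [0.1675, 0.2048, 0.1616, 0.1960, 0.1250, 0.1450]
t=4: π = [0.1676, 0.2046, 0.1616, 0.1960, 0.1250, 0.1452]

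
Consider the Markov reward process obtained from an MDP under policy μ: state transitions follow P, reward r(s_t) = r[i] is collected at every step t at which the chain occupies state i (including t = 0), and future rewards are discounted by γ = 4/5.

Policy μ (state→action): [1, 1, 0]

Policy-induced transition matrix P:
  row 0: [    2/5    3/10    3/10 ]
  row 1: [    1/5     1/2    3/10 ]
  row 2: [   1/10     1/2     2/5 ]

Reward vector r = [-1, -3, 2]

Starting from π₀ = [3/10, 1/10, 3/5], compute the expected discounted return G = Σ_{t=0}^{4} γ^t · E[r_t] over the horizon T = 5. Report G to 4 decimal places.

G = -1.4691

t=0: π = [0.3000, 0.1000, 0.6000], E[r] = 0.6000, γ^t·E[r] = 0.600000, running G = 0.600000
t=1: π = [0.2000, 0.4400, 0.3600], E[r] = -0.8000, γ^t·E[r] = -0.640000, running G = -0.040000
t=2: π = [0.2040, 0.4600, 0.3360], E[r] = -0.9120, γ^t·E[r] = -0.583680, running G = -0.623680
t=3: π = [0.2072, 0.4592, 0.3336], E[r] = -0.9176, γ^t·E[r] = -0.469811, running G = -1.093491
t=4: π = [0.2081, 0.4586, 0.3334], E[r] = -0.9170, γ^t·E[r] = -0.375620, running G = -1.469111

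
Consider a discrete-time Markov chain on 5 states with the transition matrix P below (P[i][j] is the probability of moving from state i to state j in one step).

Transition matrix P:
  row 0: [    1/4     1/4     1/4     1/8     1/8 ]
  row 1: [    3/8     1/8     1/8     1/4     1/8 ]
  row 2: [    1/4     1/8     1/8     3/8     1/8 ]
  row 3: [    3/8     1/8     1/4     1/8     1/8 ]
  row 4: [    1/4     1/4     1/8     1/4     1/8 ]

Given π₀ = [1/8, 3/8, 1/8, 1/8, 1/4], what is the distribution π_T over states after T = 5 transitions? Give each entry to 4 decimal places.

t=0: π = [0.1250, 0.3750, 0.1250, 0.1250, 0.2500]
t=1: π = [0.3125, 0.1719, 0.1563, 0.2344, 0.1250]
t=2: π = [0.3008, 0.1797, 0.1934, 0.2012, 0.1250]
t=3: π = [0.2976, 0.1782, 0.1877, 0.2114, 0.1250]
t=4: π = [0.2987, 0.1778, 0.1886, 0.2098, 0.1250]
t=5: π = [0.2985, 0.1780, 0.1886, 0.2100, 0.1250]

π = [0.2985, 0.1780, 0.1886, 0.2100, 0.1250]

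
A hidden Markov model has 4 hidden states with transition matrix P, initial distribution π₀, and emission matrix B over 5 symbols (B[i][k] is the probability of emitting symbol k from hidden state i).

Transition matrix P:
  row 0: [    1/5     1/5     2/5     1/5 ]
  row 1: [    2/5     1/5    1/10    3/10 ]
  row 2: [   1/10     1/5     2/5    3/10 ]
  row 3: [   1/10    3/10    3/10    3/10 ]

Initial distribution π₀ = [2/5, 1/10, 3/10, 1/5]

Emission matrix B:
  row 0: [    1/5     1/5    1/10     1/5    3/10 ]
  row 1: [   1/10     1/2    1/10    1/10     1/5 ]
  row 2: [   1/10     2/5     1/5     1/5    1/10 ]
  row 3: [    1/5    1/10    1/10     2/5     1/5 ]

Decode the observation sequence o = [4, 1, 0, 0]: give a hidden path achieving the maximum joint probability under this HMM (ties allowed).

path = [0, 2, 3, 3]

t=0: δ = [1.200e-01, 2.000e-02, 3.000e-02, 4.000e-02]  (obs o_0=4)
t=1: δ = [4.800e-03, 1.200e-02, 1.920e-02, 2.400e-03]  ψ = [0, 0, 0, 0]  (obs o_1=1)
t=2: δ = [9.600e-04, 3.840e-04, 7.680e-04, 1.152e-03]  ψ = [1, 2, 2, 2]  (obs o_2=0)
t=3: δ = [3.840e-05, 3.456e-05, 3.840e-05, 6.912e-05]  ψ = [0, 3, 0, 3]  (obs o_3=0)
backtrack: best end state = 3; path = [0, 2, 3, 3]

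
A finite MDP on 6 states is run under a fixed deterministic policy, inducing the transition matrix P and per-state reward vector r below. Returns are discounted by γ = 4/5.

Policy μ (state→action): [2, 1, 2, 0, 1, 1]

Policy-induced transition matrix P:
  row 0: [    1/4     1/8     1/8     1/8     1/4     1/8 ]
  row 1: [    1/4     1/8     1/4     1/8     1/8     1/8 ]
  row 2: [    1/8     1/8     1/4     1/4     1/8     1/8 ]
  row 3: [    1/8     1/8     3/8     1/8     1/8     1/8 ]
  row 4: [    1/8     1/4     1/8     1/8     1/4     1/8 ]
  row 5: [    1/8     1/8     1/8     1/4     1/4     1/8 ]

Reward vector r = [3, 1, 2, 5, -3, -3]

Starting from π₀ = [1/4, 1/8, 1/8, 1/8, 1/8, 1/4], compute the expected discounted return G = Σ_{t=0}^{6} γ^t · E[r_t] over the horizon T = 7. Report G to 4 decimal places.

t=0: π = [0.2500, 0.1250, 0.1250, 0.1250, 0.1250, 0.2500], E[r] = 0.6250, γ^t·E[r] = 0.625000, running G = 0.625000
t=1: π = [0.1719, 0.1406, 0.1875, 0.1719, 0.2031, 0.1250], E[r] = 0.9063, γ^t·E[r] = 0.725000, running G = 1.350000
t=2: π = [0.1641, 0.1504, 0.2090, 0.1641, 0.1875, 0.1250], E[r] = 0.9434, γ^t·E[r] = 0.603750, running G = 1.953750
t=3: π = [0.1643, 0.1484, 0.2109, 0.1667, 0.1846, 0.1250], E[r] = 0.9683, γ^t·E[r] = 0.495750, running G = 2.449500
t=4: π = [0.1641, 0.1481, 0.2116, 0.1670, 0.1842, 0.1250], E[r] = 0.9708, γ^t·E[r] = 0.397650, running G = 2.847150
t=5: π = [0.1640, 0.1480, 0.2117, 0.1671, 0.1842, 0.1250], E[r] = 0.9714, γ^t·E[r] = 0.318305, running G = 3.165455
t=6: π = [0.1640, 0.1480, 0.2117, 0.1671, 0.1841, 0.1250], E[r] = 0.9715, γ^t·E[r] = 0.254675, running G = 3.420130

G = 3.4201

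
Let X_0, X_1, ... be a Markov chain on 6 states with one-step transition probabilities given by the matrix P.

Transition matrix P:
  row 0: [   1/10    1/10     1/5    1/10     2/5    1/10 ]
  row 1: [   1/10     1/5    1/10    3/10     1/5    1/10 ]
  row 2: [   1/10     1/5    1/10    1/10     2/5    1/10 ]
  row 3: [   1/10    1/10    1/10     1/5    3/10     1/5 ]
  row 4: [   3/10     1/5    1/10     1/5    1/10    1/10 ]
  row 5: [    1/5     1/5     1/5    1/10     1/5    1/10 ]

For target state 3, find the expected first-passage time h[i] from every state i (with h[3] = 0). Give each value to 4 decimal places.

First-step conditioning: h[3] = 0; for i ≠ 3, h[i] = 1 + Σ_k P[i][k]·h[k].
  h[0] = 1 + 1/10·h[0] + 1/10·h[1] + 1/5·h[2] + 2/5·h[4] + 1/10·h[5]
  h[1] = 1 + 1/10·h[0] + 1/5·h[1] + 1/10·h[2] + 1/5·h[4] + 1/10·h[5]
  h[2] = 1 + 1/10·h[0] + 1/5·h[1] + 1/10·h[2] + 2/5·h[4] + 1/10·h[5]
  h[4] = 1 + 3/10·h[0] + 1/5·h[1] + 1/10·h[2] + 1/10·h[4] + 1/10·h[5]
  h[5] = 1 + 1/5·h[0] + 1/5·h[1] + 1/5·h[2] + 1/5·h[4] + 1/10·h[5]
Solving the 5×5 linear system over states ≠ 3 gives exactly h = [5500/881, 4400/881, 5400/881, 0, 5000/881, 5490/881] (h[3] = 0 is the target).

h = [6.2429, 4.9943, 6.1294, 0.0000, 5.6754, 6.2316]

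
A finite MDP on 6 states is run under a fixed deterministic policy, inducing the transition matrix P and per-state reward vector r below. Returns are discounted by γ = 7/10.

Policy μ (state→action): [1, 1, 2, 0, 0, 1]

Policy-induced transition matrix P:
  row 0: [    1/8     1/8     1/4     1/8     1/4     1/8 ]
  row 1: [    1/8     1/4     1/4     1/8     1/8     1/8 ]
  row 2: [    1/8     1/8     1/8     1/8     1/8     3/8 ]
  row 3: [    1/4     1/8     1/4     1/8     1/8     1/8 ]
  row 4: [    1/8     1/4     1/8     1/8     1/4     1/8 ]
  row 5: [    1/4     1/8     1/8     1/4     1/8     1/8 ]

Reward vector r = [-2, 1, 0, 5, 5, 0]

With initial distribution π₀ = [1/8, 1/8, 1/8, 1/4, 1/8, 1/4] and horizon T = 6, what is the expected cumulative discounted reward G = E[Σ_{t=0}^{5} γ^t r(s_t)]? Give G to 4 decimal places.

G = 4.4288

t=0: π = [0.1250, 0.1250, 0.1250, 0.2500, 0.1250, 0.2500], E[r] = 1.7500, γ^t·E[r] = 1.750000, running G = 1.750000
t=1: π = [0.1875, 0.1563, 0.1875, 0.1563, 0.1563, 0.1563], E[r] = 1.3438, γ^t·E[r] = 0.940625, running G = 2.690625
t=2: π = [0.1641, 0.1641, 0.1875, 0.1445, 0.1680, 0.1719], E[r] = 1.3984, γ^t·E[r] = 0.685234, running G = 3.375859
t=3: π = [0.1646, 0.1665, 0.1841, 0.1465, 0.1665, 0.1719], E[r] = 1.4023, γ^t·E[r] = 0.481004, running G = 3.856863
t=4: π = [0.1648, 0.1666, 0.1847, 0.1465, 0.1664, 0.1710], E[r] = 1.4014, γ^t·E[r] = 0.336468, running G = 4.193332
t=5: π = [0.1647, 0.1666, 0.1847, 0.1464, 0.1664, 0.1712], E[r] = 1.4011, γ^t·E[r] = 0.235487, running G = 4.428818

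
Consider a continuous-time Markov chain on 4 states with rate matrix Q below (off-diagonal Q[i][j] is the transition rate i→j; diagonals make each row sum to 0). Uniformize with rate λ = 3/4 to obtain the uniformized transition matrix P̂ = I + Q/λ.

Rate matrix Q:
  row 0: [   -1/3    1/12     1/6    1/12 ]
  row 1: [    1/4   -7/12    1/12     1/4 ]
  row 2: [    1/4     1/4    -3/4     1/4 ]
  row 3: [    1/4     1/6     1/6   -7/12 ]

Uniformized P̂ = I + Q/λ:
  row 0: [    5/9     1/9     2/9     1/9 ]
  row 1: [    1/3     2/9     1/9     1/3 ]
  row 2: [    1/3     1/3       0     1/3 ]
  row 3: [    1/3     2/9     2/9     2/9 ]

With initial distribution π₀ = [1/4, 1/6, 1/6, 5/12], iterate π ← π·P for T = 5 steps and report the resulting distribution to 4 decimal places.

t=0: π = [0.2500, 0.1667, 0.1667, 0.4167]
t=1: π = [0.3889, 0.2130, 0.1667, 0.2315]
t=2: π = [0.4198, 0.1975, 0.1615, 0.2212]
t=3: π = [0.4266, 0.1935, 0.1644, 0.2155]
t=4: π = [0.4281, 0.1931, 0.1642, 0.2146]
t=5: π = [0.4285, 0.1929, 0.1643, 0.2143]

π = [0.4285, 0.1929, 0.1643, 0.2143]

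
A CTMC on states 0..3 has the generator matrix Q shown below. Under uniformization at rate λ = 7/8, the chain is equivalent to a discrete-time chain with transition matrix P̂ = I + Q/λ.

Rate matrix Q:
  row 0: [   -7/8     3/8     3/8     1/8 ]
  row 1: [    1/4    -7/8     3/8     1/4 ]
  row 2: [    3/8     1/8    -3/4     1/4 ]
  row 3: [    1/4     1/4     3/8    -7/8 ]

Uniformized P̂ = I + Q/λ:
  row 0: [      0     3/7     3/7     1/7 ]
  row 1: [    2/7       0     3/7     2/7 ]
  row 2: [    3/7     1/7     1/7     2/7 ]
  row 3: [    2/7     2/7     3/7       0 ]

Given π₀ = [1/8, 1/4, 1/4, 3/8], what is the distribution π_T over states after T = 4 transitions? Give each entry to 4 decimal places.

π = [0.2595, 0.2141, 0.3328, 0.1937]

t=0: π = [0.1250, 0.2500, 0.2500, 0.3750]
t=1: π = [0.2857, 0.1964, 0.3571, 0.1607]
t=2: π = [0.2551, 0.2194, 0.3265, 0.1990]
t=3: π = [0.2595, 0.2128, 0.3353, 0.1924]
t=4: π = [0.2595, 0.2141, 0.3328, 0.1937]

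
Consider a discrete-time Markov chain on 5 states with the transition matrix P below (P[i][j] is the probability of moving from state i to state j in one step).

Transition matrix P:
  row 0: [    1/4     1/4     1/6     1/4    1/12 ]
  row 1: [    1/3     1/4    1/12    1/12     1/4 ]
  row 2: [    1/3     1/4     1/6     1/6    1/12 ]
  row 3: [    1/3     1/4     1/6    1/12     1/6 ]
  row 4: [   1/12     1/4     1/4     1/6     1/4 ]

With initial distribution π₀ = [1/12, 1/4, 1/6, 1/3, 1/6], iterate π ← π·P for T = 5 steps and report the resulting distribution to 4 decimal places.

π = [0.2695, 0.2500, 0.1596, 0.1553, 0.1655]

t=0: π = [0.0833, 0.2500, 0.1667, 0.3333, 0.1667]
t=1: π = [0.2847, 0.2500, 0.1597, 0.1250, 0.1806]
t=2: π = [0.2645, 0.2500, 0.1609, 0.1591, 0.1655]
t=3: π = [0.2699, 0.2500, 0.1596, 0.1546, 0.1658]
t=4: π = [0.2694, 0.2500, 0.1597, 0.1554, 0.1655]
t=5: π = [0.2695, 0.2500, 0.1596, 0.1553, 0.1655]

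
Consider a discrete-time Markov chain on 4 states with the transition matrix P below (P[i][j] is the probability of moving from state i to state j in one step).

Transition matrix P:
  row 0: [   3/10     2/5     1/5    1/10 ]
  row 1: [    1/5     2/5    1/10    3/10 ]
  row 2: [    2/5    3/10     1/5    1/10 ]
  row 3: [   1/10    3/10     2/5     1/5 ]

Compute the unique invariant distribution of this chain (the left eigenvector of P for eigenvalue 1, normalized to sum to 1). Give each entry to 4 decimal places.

Balance equations π_j = Σ_i π_i·P[i][j]:
  π_0 = 3/10·π_0 + 1/5·π_1 + 2/5·π_2 + 1/10·π_3
  π_1 = 2/5·π_0 + 2/5·π_1 + 3/10·π_2 + 3/10·π_3
  π_2 = 1/5·π_0 + 1/10·π_1 + 1/5·π_2 + 2/5·π_3
  normalize: π_0 + π_1 + π_2 + π_3 = 1
Solving the linear system gives exactly π = [15/61, 22/61, 37/183, 35/183].

π = [0.2459, 0.3607, 0.2022, 0.1913]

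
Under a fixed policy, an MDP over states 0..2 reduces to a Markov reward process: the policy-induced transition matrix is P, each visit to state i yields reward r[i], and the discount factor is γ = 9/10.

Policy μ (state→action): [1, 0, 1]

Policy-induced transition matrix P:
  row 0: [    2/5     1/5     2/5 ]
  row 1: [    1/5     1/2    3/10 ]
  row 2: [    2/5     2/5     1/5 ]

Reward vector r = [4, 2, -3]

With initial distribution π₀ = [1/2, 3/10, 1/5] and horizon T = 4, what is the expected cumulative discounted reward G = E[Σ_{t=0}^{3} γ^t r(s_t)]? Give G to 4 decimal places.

G = 4.6983

t=0: π = [0.5000, 0.3000, 0.2000], E[r] = 2.0000, γ^t·E[r] = 2.000000, running G = 2.000000
t=1: π = [0.3400, 0.3300, 0.3300], E[r] = 1.0300, γ^t·E[r] = 0.927000, running G = 2.927000
t=2: π = [0.3340, 0.3650, 0.3010], E[r] = 1.1630, γ^t·E[r] = 0.942030, running G = 3.869030
t=3: π = [0.3270, 0.3697, 0.3033], E[r] = 1.1375, γ^t·E[r] = 0.829238, running G = 4.698268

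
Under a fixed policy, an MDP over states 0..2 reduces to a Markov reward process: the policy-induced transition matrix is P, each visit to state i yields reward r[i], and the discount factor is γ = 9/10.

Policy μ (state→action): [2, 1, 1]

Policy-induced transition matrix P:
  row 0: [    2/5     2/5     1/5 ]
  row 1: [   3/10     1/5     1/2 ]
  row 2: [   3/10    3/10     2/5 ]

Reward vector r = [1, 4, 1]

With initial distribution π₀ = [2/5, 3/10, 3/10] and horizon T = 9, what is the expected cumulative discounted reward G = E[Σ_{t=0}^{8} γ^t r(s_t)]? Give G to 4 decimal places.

t=0: π = [0.4000, 0.3000, 0.3000], E[r] = 1.9000, γ^t·E[r] = 1.900000, running G = 1.900000
t=1: π = [0.3400, 0.3100, 0.3500], E[r] = 1.9300, γ^t·E[r] = 1.737000, running G = 3.637000
t=2: π = [0.3340, 0.3030, 0.3630], E[r] = 1.9090, γ^t·E[r] = 1.546290, running G = 5.183290
t=3: π = [0.3334, 0.3031, 0.3635], E[r] = 1.9093, γ^t·E[r] = 1.391880, running G = 6.575170
t=4: π = [0.3333, 0.3030, 0.3636], E[r] = 1.9091, γ^t·E[r] = 1.252554, running G = 7.827724
t=5: π = [0.3333, 0.3030, 0.3636], E[r] = 1.9091, γ^t·E[r] = 1.127300, running G = 8.955024
t=6: π = [0.3333, 0.3030, 0.3636], E[r] = 1.9091, γ^t·E[r] = 1.014569, running G = 9.969593
t=7: π = [0.3333, 0.3030, 0.3636], E[r] = 1.9091, γ^t·E[r] = 0.913112, running G = 10.882705
t=8: π = [0.3333, 0.3030, 0.3636], E[r] = 1.9091, γ^t·E[r] = 0.821801, running G = 11.704506

G = 11.7045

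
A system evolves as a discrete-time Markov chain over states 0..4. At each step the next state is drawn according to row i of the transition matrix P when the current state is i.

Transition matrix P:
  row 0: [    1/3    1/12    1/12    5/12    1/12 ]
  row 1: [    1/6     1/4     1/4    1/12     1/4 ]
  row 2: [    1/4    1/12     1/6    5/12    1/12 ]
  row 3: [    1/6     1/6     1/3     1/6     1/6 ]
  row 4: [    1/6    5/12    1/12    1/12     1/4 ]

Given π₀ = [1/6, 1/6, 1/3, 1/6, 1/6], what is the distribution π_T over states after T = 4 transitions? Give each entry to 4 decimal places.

t=0: π = [0.1667, 0.1667, 0.3333, 0.1667, 0.1667]
t=1: π = [0.2222, 0.1806, 0.1806, 0.2639, 0.1528]
t=2: π = [0.2188, 0.1863, 0.1944, 0.2396, 0.1609]
t=3: π = [0.2193, 0.1880, 0.1905, 0.2410, 0.1612]
t=4: π = [0.2191, 0.1885, 0.1908, 0.2400, 0.1616]

π = [0.2191, 0.1885, 0.1908, 0.2400, 0.1616]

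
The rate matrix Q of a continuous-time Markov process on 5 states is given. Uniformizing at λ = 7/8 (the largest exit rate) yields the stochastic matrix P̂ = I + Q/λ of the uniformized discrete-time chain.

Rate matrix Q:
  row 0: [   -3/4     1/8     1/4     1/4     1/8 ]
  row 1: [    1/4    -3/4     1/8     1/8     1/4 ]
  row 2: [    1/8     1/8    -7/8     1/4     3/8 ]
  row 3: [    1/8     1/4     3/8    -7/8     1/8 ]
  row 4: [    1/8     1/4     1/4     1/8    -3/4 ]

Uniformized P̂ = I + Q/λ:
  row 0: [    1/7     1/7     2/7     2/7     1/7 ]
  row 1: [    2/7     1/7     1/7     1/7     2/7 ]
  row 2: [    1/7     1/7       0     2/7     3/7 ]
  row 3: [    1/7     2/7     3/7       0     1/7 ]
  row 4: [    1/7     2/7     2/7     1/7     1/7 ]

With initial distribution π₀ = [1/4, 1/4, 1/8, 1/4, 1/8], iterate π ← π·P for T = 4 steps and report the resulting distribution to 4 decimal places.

t=0: π = [0.2500, 0.2500, 0.1250, 0.2500, 0.1250]
t=1: π = [0.1786, 0.1964, 0.2500, 0.1607, 0.2143]
t=2: π = [0.1709, 0.1964, 0.2092, 0.1811, 0.2423]
t=3: π = [0.1709, 0.2034, 0.2238, 0.1713, 0.2307]
t=4: π = [0.1719, 0.2003, 0.2172, 0.1748, 0.2358]

π = [0.1719, 0.2003, 0.2172, 0.1748, 0.2358]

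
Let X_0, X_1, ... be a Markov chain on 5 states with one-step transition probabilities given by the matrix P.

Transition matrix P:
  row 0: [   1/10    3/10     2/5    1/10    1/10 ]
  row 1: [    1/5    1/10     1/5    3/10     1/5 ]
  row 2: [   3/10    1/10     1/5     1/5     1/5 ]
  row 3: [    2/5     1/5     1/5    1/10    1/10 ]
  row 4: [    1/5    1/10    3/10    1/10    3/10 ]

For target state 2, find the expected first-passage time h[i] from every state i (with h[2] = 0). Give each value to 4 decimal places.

First-step conditioning: h[2] = 0; for i ≠ 2, h[i] = 1 + Σ_k P[i][k]·h[k].
  h[0] = 1 + 1/10·h[0] + 3/10·h[1] + 1/10·h[3] + 1/10·h[4]
  h[1] = 1 + 1/5·h[0] + 1/10·h[1] + 3/10·h[3] + 1/5·h[4]
  h[3] = 1 + 2/5·h[0] + 1/5·h[1] + 1/10·h[3] + 1/10·h[4]
  h[4] = 1 + 1/5·h[0] + 1/10·h[1] + 1/10·h[3] + 3/10·h[4]
Solving the 4×4 linear system over states ≠ 2 gives exactly h = [1992/625, 2396/625, 0, 94/25, 428/125] (h[2] = 0 is the target).

h = [3.1872, 3.8336, 0.0000, 3.7600, 3.4240]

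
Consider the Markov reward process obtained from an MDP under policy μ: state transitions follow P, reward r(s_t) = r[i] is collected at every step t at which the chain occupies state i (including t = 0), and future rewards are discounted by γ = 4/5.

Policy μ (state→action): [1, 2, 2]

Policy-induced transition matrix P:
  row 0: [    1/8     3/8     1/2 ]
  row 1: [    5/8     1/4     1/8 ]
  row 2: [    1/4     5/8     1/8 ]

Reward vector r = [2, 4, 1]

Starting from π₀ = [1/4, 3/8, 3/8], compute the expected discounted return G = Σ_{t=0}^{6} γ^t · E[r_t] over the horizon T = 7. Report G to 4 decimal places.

t=0: π = [0.2500, 0.3750, 0.3750], E[r] = 2.3750, γ^t·E[r] = 2.375000, running G = 2.375000
t=1: π = [0.3594, 0.4219, 0.2188], E[r] = 2.6250, γ^t·E[r] = 2.100000, running G = 4.475000
t=2: π = [0.3633, 0.3770, 0.2598], E[r] = 2.4941, γ^t·E[r] = 1.596250, running G = 6.071250
t=3: π = [0.3459, 0.3928, 0.2612], E[r] = 2.5244, γ^t·E[r] = 1.292500, running G = 7.363750
t=4: π = [0.3541, 0.3912, 0.2547], E[r] = 2.5277, γ^t·E[r] = 1.035338, running G = 8.399088
t=5: π = [0.3524, 0.3898, 0.2578], E[r] = 2.5218, γ^t·E[r] = 0.826340, running G = 9.225428
t=6: π = [0.3521, 0.3907, 0.2572], E[r] = 2.5243, γ^t·E[r] = 0.661724, running G = 9.887151

G = 9.8872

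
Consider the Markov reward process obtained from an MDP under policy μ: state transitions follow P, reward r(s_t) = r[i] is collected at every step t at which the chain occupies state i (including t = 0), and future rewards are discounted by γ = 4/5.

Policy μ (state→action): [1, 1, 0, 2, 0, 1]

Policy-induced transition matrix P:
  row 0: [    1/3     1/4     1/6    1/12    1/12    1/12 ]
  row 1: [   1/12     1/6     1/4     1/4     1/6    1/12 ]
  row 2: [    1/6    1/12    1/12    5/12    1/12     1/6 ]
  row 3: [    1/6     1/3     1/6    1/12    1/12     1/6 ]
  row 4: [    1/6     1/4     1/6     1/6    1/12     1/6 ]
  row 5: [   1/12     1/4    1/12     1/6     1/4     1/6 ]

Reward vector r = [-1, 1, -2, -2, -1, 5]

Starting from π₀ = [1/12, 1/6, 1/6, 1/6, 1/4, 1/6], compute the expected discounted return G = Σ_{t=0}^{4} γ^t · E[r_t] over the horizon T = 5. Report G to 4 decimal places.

t=0: π = [0.0833, 0.1667, 0.1667, 0.1667, 0.2500, 0.1667], E[r] = 0.0000, γ^t·E[r] = 0.000000, running G = 0.000000
t=1: π = [0.1528, 0.2222, 0.1528, 0.2014, 0.1250, 0.1458], E[r] = -0.0347, γ^t·E[r] = -0.027778, running G = -0.027778
t=2: π = [0.1615, 0.2228, 0.1603, 0.1939, 0.1262, 0.1354], E[r] = -0.0961, γ^t·E[r] = -0.061481, running G = -0.089259
t=3: π = [0.1637, 0.2209, 0.1606, 0.1957, 0.1245, 0.1346], E[r] = -0.1067, γ^t·E[r] = -0.054617, running G = -0.143877
t=4: π = [0.1643, 0.2211, 0.1605, 0.1953, 0.1242, 0.1346], E[r] = -0.1058, γ^t·E[r] = -0.043320, running G = -0.187197

G = -0.1872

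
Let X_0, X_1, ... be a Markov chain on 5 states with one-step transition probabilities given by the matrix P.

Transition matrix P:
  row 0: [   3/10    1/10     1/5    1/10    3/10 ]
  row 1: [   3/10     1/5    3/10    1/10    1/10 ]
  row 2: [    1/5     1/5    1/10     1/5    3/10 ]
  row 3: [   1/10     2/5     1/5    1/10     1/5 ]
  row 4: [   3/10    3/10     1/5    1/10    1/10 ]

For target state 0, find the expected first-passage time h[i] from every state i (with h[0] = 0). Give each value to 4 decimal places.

First-step conditioning: h[0] = 0; for i ≠ 0, h[i] = 1 + Σ_k P[i][k]·h[k].
  h[1] = 1 + 1/5·h[1] + 3/10·h[2] + 1/10·h[3] + 1/10·h[4]
  h[2] = 1 + 1/5·h[1] + 1/10·h[2] + 1/5·h[3] + 3/10·h[4]
  h[3] = 1 + 2/5·h[1] + 1/5·h[2] + 1/10·h[3] + 1/5·h[4]
  h[4] = 1 + 3/10·h[1] + 1/5·h[2] + 1/10·h[3] + 1/10·h[4]
Solving the 4×4 linear system over states ≠ 0 gives exactly h = [0, 6155/1556, 6755/1556, 1830/389, 6095/1556] (h[0] = 0 is the target).

h = [0.0000, 3.9557, 4.3413, 4.7044, 3.9171]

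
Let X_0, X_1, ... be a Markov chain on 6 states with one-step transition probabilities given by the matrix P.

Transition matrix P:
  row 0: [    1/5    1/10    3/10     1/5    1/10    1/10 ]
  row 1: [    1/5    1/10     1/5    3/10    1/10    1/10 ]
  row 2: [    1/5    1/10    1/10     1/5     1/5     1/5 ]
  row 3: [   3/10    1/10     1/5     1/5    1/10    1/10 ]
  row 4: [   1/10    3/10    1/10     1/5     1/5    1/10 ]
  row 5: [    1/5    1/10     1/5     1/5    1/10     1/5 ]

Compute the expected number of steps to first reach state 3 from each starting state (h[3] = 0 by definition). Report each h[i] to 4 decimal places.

h = [4.7019, 4.2326, 4.6934, 0.0000, 4.5995, 4.7028]

First-step conditioning: h[3] = 0; for i ≠ 3, h[i] = 1 + Σ_k P[i][k]·h[k].
  h[0] = 1 + 1/5·h[0] + 1/10·h[1] + 3/10·h[2] + 1/10·h[4] + 1/10·h[5]
  h[1] = 1 + 1/5·h[0] + 1/10·h[1] + 1/5·h[2] + 1/10·h[4] + 1/10·h[5]
  h[2] = 1 + 1/5·h[0] + 1/10·h[1] + 1/10·h[2] + 1/5·h[4] + 1/5·h[5]
  h[4] = 1 + 1/10·h[0] + 3/10·h[1] + 1/10·h[2] + 1/5·h[4] + 1/10·h[5]
  h[5] = 1 + 1/5·h[0] + 1/10·h[1] + 1/5·h[2] + 1/10·h[4] + 1/5·h[5]
Solving the 5×5 linear system over states ≠ 3 gives exactly h = [2224/473, 182/43, 2220/473, 0, 1780/387, 1820/387] (h[3] = 0 is the target).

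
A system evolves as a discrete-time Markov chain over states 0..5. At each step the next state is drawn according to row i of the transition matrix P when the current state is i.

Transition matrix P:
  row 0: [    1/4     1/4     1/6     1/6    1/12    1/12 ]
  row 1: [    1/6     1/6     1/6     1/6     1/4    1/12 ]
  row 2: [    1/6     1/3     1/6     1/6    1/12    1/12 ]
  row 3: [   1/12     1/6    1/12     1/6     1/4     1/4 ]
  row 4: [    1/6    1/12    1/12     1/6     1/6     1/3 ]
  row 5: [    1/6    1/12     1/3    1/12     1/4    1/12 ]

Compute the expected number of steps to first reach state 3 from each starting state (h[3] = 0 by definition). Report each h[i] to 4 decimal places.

h = [6.3856, 6.4081, 6.3874, 0.0000, 6.5321, 6.9387]

First-step conditioning: h[3] = 0; for i ≠ 3, h[i] = 1 + Σ_k P[i][k]·h[k].
  h[0] = 1 + 1/4·h[0] + 1/4·h[1] + 1/6·h[2] + 1/12·h[4] + 1/12·h[5]
  h[1] = 1 + 1/6·h[0] + 1/6·h[1] + 1/6·h[2] + 1/4·h[4] + 1/12·h[5]
  h[2] = 1 + 1/6·h[0] + 1/3·h[1] + 1/6·h[2] + 1/12·h[4] + 1/12·h[5]
  h[4] = 1 + 1/6·h[0] + 1/12·h[1] + 1/12·h[2] + 1/6·h[4] + 1/3·h[5]
  h[5] = 1 + 1/6·h[0] + 1/12·h[1] + 1/3·h[2] + 1/4·h[4] + 1/12·h[5]
Solving the 5×5 linear system over states ≠ 3 gives exactly h = [122328/19157, 122760/19157, 122364/19157, 0, 125136/19157, 132924/19157] (h[3] = 0 is the target).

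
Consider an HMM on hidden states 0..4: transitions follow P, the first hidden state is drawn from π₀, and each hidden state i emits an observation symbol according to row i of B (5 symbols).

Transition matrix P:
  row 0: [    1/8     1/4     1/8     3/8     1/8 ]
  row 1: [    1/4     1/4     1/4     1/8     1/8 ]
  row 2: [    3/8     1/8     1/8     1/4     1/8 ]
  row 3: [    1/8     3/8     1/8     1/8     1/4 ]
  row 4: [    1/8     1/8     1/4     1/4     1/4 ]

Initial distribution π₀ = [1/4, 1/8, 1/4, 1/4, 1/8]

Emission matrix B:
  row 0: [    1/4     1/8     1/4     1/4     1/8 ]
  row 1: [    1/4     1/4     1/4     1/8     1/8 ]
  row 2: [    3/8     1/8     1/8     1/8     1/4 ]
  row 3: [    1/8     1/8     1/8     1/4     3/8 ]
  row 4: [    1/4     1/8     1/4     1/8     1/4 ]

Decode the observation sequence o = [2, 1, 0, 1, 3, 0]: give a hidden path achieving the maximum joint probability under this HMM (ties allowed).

t=0: δ = [6.250e-02, 3.125e-02, 3.125e-02, 3.125e-02, 3.125e-02]  (obs o_0=2)
t=1: δ = [1.465e-03, 3.906e-03, 9.766e-04, 2.930e-03, 9.766e-04]  ψ = [2, 0, 0, 0, 0]  (obs o_1=1)
t=2: δ = [2.441e-04, 2.747e-04, 3.662e-04, 6.866e-05, 1.831e-04]  ψ = [1, 3, 1, 0, 3]  (obs o_2=0)
t=3: δ = [1.717e-05, 1.717e-05, 8.583e-06, 1.144e-05, 5.722e-06]  ψ = [2, 1, 1, 0, 2]  (obs o_3=1)
t=4: δ = [1.073e-06, 5.364e-07, 5.364e-07, 1.609e-06, 3.576e-07]  ψ = [1, 0, 1, 0, 3]  (obs o_4=3)
t=5: δ = [5.029e-08, 1.509e-07, 7.544e-08, 5.029e-08, 1.006e-07]  ψ = [2, 3, 3, 0, 3]  (obs o_5=0)
backtrack: best end state = 1; path = [0, 1, 2, 0, 3, 1]

path = [0, 1, 2, 0, 3, 1]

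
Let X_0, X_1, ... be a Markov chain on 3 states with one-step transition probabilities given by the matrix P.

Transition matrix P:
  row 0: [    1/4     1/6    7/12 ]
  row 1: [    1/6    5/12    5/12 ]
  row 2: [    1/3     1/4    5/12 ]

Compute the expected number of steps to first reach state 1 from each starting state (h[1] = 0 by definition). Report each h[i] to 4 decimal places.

First-step conditioning: h[1] = 0; for i ≠ 1, h[i] = 1 + Σ_k P[i][k]·h[k].
  h[0] = 1 + 1/4·h[0] + 7/12·h[2]
  h[2] = 1 + 1/3·h[0] + 5/12·h[2]
Solving the 2×2 linear system over states ≠ 1 gives exactly h = [24/5, 0, 156/35] (h[1] = 0 is the target).

h = [4.8000, 0.0000, 4.4571]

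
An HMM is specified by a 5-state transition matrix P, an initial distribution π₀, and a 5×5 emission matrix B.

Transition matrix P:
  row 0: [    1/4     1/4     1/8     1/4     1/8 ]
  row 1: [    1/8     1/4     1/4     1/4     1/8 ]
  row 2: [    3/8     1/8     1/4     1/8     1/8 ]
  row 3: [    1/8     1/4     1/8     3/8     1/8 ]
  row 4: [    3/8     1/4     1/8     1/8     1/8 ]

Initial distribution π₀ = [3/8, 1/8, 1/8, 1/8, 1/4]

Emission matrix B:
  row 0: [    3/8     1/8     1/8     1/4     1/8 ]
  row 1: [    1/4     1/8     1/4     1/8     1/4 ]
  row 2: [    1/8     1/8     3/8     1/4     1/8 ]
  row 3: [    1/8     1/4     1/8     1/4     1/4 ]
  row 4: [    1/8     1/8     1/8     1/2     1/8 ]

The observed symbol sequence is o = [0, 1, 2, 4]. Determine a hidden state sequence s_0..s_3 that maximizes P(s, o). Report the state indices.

path = [0, 3, 3, 3]

t=0: δ = [1.406e-01, 3.125e-02, 1.562e-02, 1.562e-02, 3.125e-02]  (obs o_0=0)
t=1: δ = [4.395e-03, 4.395e-03, 2.197e-03, 8.789e-03, 2.197e-03]  ψ = [0, 0, 0, 0, 0]  (obs o_1=1)
t=2: δ = [1.373e-04, 5.493e-04, 4.120e-04, 4.120e-04, 1.373e-04]  ψ = [0, 3, 1, 3, 3]  (obs o_2=2)
t=3: δ = [1.931e-05, 3.433e-05, 1.717e-05, 3.862e-05, 8.583e-06]  ψ = [2, 1, 1, 3, 1]  (obs o_3=4)
backtrack: best end state = 3; path = [0, 3, 3, 3]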